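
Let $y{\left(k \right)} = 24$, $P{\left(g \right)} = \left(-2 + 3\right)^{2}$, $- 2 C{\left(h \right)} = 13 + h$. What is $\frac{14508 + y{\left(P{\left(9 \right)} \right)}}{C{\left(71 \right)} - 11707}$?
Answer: $- \frac{14532}{11749} \approx -1.2369$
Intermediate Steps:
$C{\left(h \right)} = - \frac{13}{2} - \frac{h}{2}$ ($C{\left(h \right)} = - \frac{13 + h}{2} = - \frac{13}{2} - \frac{h}{2}$)
$P{\left(g \right)} = 1$ ($P{\left(g \right)} = 1^{2} = 1$)
$\frac{14508 + y{\left(P{\left(9 \right)} \right)}}{C{\left(71 \right)} - 11707} = \frac{14508 + 24}{\left(- \frac{13}{2} - \frac{71}{2}\right) - 11707} = \frac{14532}{\left(- \frac{13}{2} - \frac{71}{2}\right) - 11707} = \frac{14532}{-42 - 11707} = \frac{14532}{-11749} = 14532 \left(- \frac{1}{11749}\right) = - \frac{14532}{11749}$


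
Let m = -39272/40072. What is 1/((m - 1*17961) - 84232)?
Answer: -5009/511889646 ≈ -9.7853e-6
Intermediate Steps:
m = -4909/5009 (m = -39272*1/40072 = -4909/5009 ≈ -0.98004)
1/((m - 1*17961) - 84232) = 1/((-4909/5009 - 1*17961) - 84232) = 1/((-4909/5009 - 17961) - 84232) = 1/(-89971558/5009 - 84232) = 1/(-511889646/5009) = -5009/511889646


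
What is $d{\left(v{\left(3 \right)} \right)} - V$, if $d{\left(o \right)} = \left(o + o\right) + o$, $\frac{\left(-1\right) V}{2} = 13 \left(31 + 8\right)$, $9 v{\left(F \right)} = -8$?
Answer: $\frac{3034}{3} \approx 1011.3$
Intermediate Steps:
$v{\left(F \right)} = - \frac{8}{9}$ ($v{\left(F \right)} = \frac{1}{9} \left(-8\right) = - \frac{8}{9}$)
$V = -1014$ ($V = - 2 \cdot 13 \left(31 + 8\right) = - 2 \cdot 13 \cdot 39 = \left(-2\right) 507 = -1014$)
$d{\left(o \right)} = 3 o$ ($d{\left(o \right)} = 2 o + o = 3 o$)
$d{\left(v{\left(3 \right)} \right)} - V = 3 \left(- \frac{8}{9}\right) - -1014 = - \frac{8}{3} + 1014 = \frac{3034}{3}$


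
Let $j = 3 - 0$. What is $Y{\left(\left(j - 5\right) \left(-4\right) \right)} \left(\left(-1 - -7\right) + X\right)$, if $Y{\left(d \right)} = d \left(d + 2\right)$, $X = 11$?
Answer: $1360$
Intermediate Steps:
$j = 3$ ($j = 3 + 0 = 3$)
$Y{\left(d \right)} = d \left(2 + d\right)$
$Y{\left(\left(j - 5\right) \left(-4\right) \right)} \left(\left(-1 - -7\right) + X\right) = \left(3 - 5\right) \left(-4\right) \left(2 + \left(3 - 5\right) \left(-4\right)\right) \left(\left(-1 - -7\right) + 11\right) = \left(-2\right) \left(-4\right) \left(2 - -8\right) \left(\left(-1 + 7\right) + 11\right) = 8 \left(2 + 8\right) \left(6 + 11\right) = 8 \cdot 10 \cdot 17 = 80 \cdot 17 = 1360$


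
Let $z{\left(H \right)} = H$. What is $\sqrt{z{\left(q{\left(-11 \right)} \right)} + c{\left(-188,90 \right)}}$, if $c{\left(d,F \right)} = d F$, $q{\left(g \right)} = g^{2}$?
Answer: $i \sqrt{16799} \approx 129.61 i$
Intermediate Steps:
$c{\left(d,F \right)} = F d$
$\sqrt{z{\left(q{\left(-11 \right)} \right)} + c{\left(-188,90 \right)}} = \sqrt{\left(-11\right)^{2} + 90 \left(-188\right)} = \sqrt{121 - 16920} = \sqrt{-16799} = i \sqrt{16799}$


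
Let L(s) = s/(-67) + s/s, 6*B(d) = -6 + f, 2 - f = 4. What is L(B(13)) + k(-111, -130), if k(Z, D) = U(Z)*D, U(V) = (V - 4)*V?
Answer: -333549245/201 ≈ -1.6594e+6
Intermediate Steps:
f = -2 (f = 2 - 1*4 = 2 - 4 = -2)
B(d) = -4/3 (B(d) = (-6 - 2)/6 = (1/6)*(-8) = -4/3)
U(V) = V*(-4 + V) (U(V) = (-4 + V)*V = V*(-4 + V))
k(Z, D) = D*Z*(-4 + Z) (k(Z, D) = (Z*(-4 + Z))*D = D*Z*(-4 + Z))
L(s) = 1 - s/67 (L(s) = s*(-1/67) + 1 = -s/67 + 1 = 1 - s/67)
L(B(13)) + k(-111, -130) = (1 - 1/67*(-4/3)) - 130*(-111)*(-4 - 111) = (1 + 4/201) - 130*(-111)*(-115) = 205/201 - 1659450 = -333549245/201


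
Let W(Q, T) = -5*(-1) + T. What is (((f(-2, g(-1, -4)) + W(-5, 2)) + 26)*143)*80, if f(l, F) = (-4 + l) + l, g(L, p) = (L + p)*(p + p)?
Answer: 286000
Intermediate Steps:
g(L, p) = 2*p*(L + p) (g(L, p) = (L + p)*(2*p) = 2*p*(L + p))
f(l, F) = -4 + 2*l
W(Q, T) = 5 + T
(((f(-2, g(-1, -4)) + W(-5, 2)) + 26)*143)*80 = ((((-4 + 2*(-2)) + (5 + 2)) + 26)*143)*80 = ((((-4 - 4) + 7) + 26)*143)*80 = (((-8 + 7) + 26)*143)*80 = ((-1 + 26)*143)*80 = (25*143)*80 = 3575*80 = 286000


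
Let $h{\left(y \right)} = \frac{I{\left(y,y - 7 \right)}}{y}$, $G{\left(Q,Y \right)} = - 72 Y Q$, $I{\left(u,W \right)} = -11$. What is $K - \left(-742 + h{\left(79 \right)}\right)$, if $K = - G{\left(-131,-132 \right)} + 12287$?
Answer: $\frac{99386198}{79} \approx 1.2581 \cdot 10^{6}$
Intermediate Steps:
$G{\left(Q,Y \right)} = - 72 Q Y$
$h{\left(y \right)} = - \frac{11}{y}$
$K = 1257311$ ($K = - \left(-72\right) \left(-131\right) \left(-132\right) + 12287 = \left(-1\right) \left(-1245024\right) + 12287 = 1245024 + 12287 = 1257311$)
$K - \left(-742 + h{\left(79 \right)}\right) = 1257311 - \left(-742 - \frac{11}{79}\right) = 1257311 - - \frac{58629}{79} = 1257311 + \frac{58629}{79} = \frac{99386198}{79}$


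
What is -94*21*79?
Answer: -155946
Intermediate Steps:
-94*21*79 = -1974*79 = -155946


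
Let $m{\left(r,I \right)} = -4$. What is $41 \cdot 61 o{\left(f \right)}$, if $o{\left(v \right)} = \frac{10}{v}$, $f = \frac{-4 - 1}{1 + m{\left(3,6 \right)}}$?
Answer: $15006$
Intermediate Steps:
$f = \frac{5}{3}$ ($f = \frac{-4 - 1}{1 - 4} = - \frac{5}{-3} = \left(-5\right) \left(- \frac{1}{3}\right) = \frac{5}{3} \approx 1.6667$)
$41 \cdot 61 o{\left(f \right)} = 41 \cdot 61 \frac{10}{\frac{5}{3}} = 2501 \cdot 10 \cdot \frac{3}{5} = 2501 \cdot 6 = 15006$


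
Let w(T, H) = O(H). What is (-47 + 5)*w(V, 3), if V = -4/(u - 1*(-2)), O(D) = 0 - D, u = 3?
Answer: 126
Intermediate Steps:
O(D) = -D
V = -⅘ (V = -4/(3 - 1*(-2)) = -4/(3 + 2) = -4/5 = -4*⅕ = -⅘ ≈ -0.80000)
w(T, H) = -H
(-47 + 5)*w(V, 3) = (-47 + 5)*(-1*3) = -42*(-3) = 126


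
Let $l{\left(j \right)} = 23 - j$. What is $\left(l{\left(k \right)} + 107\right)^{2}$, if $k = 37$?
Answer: $8649$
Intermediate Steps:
$\left(l{\left(k \right)} + 107\right)^{2} = \left(\left(23 - 37\right) + 107\right)^{2} = \left(-14 + 107\right)^{2} = 93^{2} = 8649$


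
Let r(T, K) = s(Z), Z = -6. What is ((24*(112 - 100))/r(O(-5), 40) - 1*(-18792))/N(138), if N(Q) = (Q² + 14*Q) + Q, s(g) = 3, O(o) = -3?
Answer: 3148/3519 ≈ 0.89457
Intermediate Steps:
r(T, K) = 3
N(Q) = Q² + 15*Q
((24*(112 - 100))/r(O(-5), 40) - 1*(-18792))/N(138) = ((24*(112 - 100))/3 - 1*(-18792))/((138*(15 + 138))) = ((24*12)*(⅓) + 18792)/((138*153)) = (288*(⅓) + 18792)/21114 = (96 + 18792)*(1/21114) = 18888*(1/21114) = 3148/3519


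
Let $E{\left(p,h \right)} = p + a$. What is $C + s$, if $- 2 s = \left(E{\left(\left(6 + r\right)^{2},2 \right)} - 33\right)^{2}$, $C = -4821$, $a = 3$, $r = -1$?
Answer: $- \frac{9667}{2} \approx -4833.5$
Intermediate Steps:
$E{\left(p,h \right)} = 3 + p$ ($E{\left(p,h \right)} = p + 3 = 3 + p$)
$s = - \frac{25}{2}$ ($s = - \frac{\left(\left(3 + \left(6 - 1\right)^{2}\right) - 33\right)^{2}}{2} = - \frac{\left(\left(3 + 5^{2}\right) - 33\right)^{2}}{2} = - \frac{\left(\left(3 + 25\right) - 33\right)^{2}}{2} = - \frac{\left(28 - 33\right)^{2}}{2} = - \frac{\left(-5\right)^{2}}{2} = \left(- \frac{1}{2}\right) 25 = - \frac{25}{2} \approx -12.5$)
$C + s = -4821 - \frac{25}{2} = - \frac{9667}{2}$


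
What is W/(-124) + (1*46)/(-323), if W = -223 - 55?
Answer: 42045/20026 ≈ 2.0995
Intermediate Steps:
W = -278
W/(-124) + (1*46)/(-323) = -278/(-124) + (1*46)/(-323) = -278*(-1/124) + 46*(-1/323) = 139/62 - 46/323 = 42045/20026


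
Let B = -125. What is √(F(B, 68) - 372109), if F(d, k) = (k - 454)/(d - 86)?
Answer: I*√16566583343/211 ≈ 610.01*I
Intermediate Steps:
F(d, k) = (-454 + k)/(-86 + d)
√(F(B, 68) - 372109) = √((-454 + 68)/(-86 - 125) - 372109) = √(-386/(-211) - 372109) = √(-1/211*(-386) - 372109) = √(386/211 - 372109) = √(-78514613/211) = I*√16566583343/211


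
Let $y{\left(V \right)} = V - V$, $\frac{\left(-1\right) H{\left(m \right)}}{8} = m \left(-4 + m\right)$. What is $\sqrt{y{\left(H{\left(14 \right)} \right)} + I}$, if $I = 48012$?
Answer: $2 \sqrt{12003} \approx 219.12$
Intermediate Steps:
$H{\left(m \right)} = - 8 m \left(-4 + m\right)$
$y{\left(V \right)} = 0$
$\sqrt{y{\left(H{\left(14 \right)} \right)} + I} = \sqrt{0 + 48012} = \sqrt{48012} = 2 \sqrt{12003}$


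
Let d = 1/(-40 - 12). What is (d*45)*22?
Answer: -495/26 ≈ -19.038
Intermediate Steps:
d = -1/52 (d = 1/(-52) = -1/52 ≈ -0.019231)
(d*45)*22 = -1/52*45*22 = -45/52*22 = -495/26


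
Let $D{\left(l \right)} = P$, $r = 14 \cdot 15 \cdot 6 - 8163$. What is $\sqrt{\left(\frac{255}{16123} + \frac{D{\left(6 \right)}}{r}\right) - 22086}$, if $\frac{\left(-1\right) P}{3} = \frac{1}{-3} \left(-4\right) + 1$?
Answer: $\frac{2 i \sqrt{7599441757033618882}}{37099023} \approx 148.61 i$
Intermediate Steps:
$r = -6903$ ($r = 210 \cdot 6 - 8163 = 1260 - 8163 = -6903$)
$P = -7$ ($P = - 3 \left(\frac{1}{-3} \left(-4\right) + 1\right) = - 3 \left(\left(- \frac{1}{3}\right) \left(-4\right) + 1\right) = - 3 \left(\frac{4}{3} + 1\right) = \left(-3\right) \frac{7}{3} = -7$)
$D{\left(l \right)} = -7$
$\sqrt{\left(\frac{255}{16123} + \frac{D{\left(6 \right)}}{r}\right) - 22086} = \sqrt{\left(\frac{255}{16123} - \frac{7}{-6903}\right) - 22086} = \sqrt{\left(255 \cdot \frac{1}{16123} - - \frac{7}{6903}\right) - 22086} = \sqrt{\left(\frac{255}{16123} + \frac{7}{6903}\right) - 22086} = \sqrt{\frac{1873126}{111297069} - 22086} = \sqrt{- \frac{2458105192808}{111297069}} = \frac{2 i \sqrt{7599441757033618882}}{37099023}$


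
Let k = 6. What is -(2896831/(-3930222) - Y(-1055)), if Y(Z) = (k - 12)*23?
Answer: -539473805/3930222 ≈ -137.26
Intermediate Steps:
Y(Z) = -138 (Y(Z) = (6 - 12)*23 = -6*23 = -138)
-(2896831/(-3930222) - Y(-1055)) = -(2896831/(-3930222) - 1*(-138)) = -(2896831*(-1/3930222) + 138) = -(-2896831/3930222 + 138) = -1*539473805/3930222 = -539473805/3930222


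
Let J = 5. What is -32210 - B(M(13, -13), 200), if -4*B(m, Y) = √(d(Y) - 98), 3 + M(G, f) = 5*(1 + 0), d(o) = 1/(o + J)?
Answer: -32210 + I*√4118245/820 ≈ -32210.0 + 2.4748*I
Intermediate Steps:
d(o) = 1/(5 + o) (d(o) = 1/(o + 5) = 1/(5 + o))
M(G, f) = 2 (M(G, f) = -3 + 5*(1 + 0) = -3 + 5*1 = -3 + 5 = 2)
B(m, Y) = -√(-98 + 1/(5 + Y))/4 (B(m, Y) = -√(1/(5 + Y) - 98)/4 = -√(-98 + 1/(5 + Y))/4)
-32210 - B(M(13, -13), 200) = -32210 - (-1)*√(-(489 + 98*200)/(5 + 200))/4 = -32210 - (-1)*√(-1*(489 + 19600)/205)/4 = -32210 - (-1)*√(-1*1/205*20089)/4 = -32210 - (-1)*√(-20089/205)/4 = -32210 - (-1)*I*√4118245/205/4 = -32210 - (-1)*I*√4118245/820 = -32210 + I*√4118245/820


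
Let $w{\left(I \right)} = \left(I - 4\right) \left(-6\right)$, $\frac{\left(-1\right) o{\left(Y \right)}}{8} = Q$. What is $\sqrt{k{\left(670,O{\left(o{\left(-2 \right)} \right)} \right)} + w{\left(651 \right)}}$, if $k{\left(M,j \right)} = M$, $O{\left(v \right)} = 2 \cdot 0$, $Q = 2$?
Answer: $2 i \sqrt{803} \approx 56.674 i$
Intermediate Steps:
$o{\left(Y \right)} = -16$ ($o{\left(Y \right)} = \left(-8\right) 2 = -16$)
$O{\left(v \right)} = 0$
$w{\left(I \right)} = 24 - 6 I$ ($w{\left(I \right)} = \left(-4 + I\right) \left(-6\right) = 24 - 6 I$)
$\sqrt{k{\left(670,O{\left(o{\left(-2 \right)} \right)} \right)} + w{\left(651 \right)}} = \sqrt{670 + \left(24 - 3906\right)} = \sqrt{670 - 3882} = \sqrt{-3212} = 2 i \sqrt{803}$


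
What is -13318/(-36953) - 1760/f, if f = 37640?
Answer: 10906306/34772773 ≈ 0.31364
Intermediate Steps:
-13318/(-36953) - 1760/f = -13318/(-36953) - 1760/37640 = -13318*(-1/36953) - 1760*1/37640 = 13318/36953 - 44/941 = 10906306/34772773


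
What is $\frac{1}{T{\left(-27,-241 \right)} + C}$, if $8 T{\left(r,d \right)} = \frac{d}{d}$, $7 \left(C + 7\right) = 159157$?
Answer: $\frac{56}{1272871} \approx 4.3995 \cdot 10^{-5}$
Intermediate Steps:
$C = \frac{159108}{7}$ ($C = -7 + \frac{1}{7} \cdot 159157 = -7 + \frac{159157}{7} = \frac{159108}{7} \approx 22730.0$)
$T{\left(r,d \right)} = \frac{1}{8}$ ($T{\left(r,d \right)} = \frac{d \frac{1}{d}}{8} = \frac{1}{8} \cdot 1 = \frac{1}{8}$)
$\frac{1}{T{\left(-27,-241 \right)} + C} = \frac{1}{\frac{1}{8} + \frac{159108}{7}} = \frac{1}{\frac{1272871}{56}} = \frac{56}{1272871}$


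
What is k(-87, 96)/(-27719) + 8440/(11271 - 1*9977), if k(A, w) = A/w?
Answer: 3743192523/573894176 ≈ 6.5224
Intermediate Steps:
k(-87, 96)/(-27719) + 8440/(11271 - 1*9977) = -87/96/(-27719) + 8440/(11271 - 1*9977) = -87*1/96*(-1/27719) + 8440/(11271 - 9977) = -29/32*(-1/27719) + 8440/1294 = 29/887008 + 8440*(1/1294) = 29/887008 + 4220/647 = 3743192523/573894176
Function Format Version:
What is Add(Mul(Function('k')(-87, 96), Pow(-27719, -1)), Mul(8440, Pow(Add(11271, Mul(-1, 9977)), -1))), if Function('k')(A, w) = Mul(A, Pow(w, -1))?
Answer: Rational(3743192523, 573894176) ≈ 6.5224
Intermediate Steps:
Add(Mul(Function('k')(-87, 96), Pow(-27719, -1)), Mul(8440, Pow(Add(11271, Mul(-1, 9977)), -1))) = Add(Mul(Mul(-87, Pow(96, -1)), Pow(-27719, -1)), Mul(8440, Pow(Add(11271, Mul(-1, 9977)), -1))) = Add(Mul(Mul(-87, Rational(1, 96)), Rational(-1, 27719)), Mul(8440, Pow(Add(11271, -9977), -1))) = Add(Mul(Rational(-29, 32), Rational(-1, 27719)), Mul(8440, Pow(1294, -1))) = Add(Rational(29, 887008), Mul(8440, Rational(1, 1294))) = Add(Rational(29, 887008), Rational(4220, 647)) = Rational(3743192523, 573894176)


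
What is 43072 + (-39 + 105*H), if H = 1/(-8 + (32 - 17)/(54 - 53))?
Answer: 43048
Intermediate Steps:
H = ⅐ (H = 1/(-8 + 15/1) = 1/(-8 + 15*1) = 1/(-8 + 15) = 1/7 = ⅐ ≈ 0.14286)
43072 + (-39 + 105*H) = 43072 + (-39 + 105*(⅐)) = 43072 + (-39 + 15) = 43072 - 24 = 43048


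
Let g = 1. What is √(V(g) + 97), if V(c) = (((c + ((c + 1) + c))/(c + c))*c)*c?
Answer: 3*√11 ≈ 9.9499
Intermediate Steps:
V(c) = c*(½ + 3*c/2) (V(c) = (((c + ((1 + c) + c))/((2*c)))*c)*c = (((c + (1 + 2*c))*(1/(2*c)))*c)*c = (((1 + 3*c)*(1/(2*c)))*c)*c = (((1 + 3*c)/(2*c))*c)*c = (½ + 3*c/2)*c = c*(½ + 3*c/2))
√(V(g) + 97) = √((½)*1*(1 + 3*1) + 97) = √((½)*1*(1 + 3) + 97) = √((½)*1*4 + 97) = √(2 + 97) = √99 = 3*√11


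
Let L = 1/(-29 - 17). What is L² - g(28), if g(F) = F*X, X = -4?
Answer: 236993/2116 ≈ 112.00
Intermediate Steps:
g(F) = -4*F (g(F) = F*(-4) = -4*F)
L = -1/46 (L = 1/(-46) = -1/46 ≈ -0.021739)
L² - g(28) = (-1/46)² - (-4)*28 = 1/2116 - 1*(-112) = 1/2116 + 112 = 236993/2116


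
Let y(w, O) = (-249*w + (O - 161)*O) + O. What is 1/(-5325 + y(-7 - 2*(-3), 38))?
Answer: -1/9712 ≈ -0.00010297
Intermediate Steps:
y(w, O) = O - 249*w + O*(-161 + O) (y(w, O) = (-249*w + (-161 + O)*O) + O = (-249*w + O*(-161 + O)) + O = O - 249*w + O*(-161 + O))
1/(-5325 + y(-7 - 2*(-3), 38)) = 1/(-5325 + (38² - 249*(-7 - 2*(-3)) - 160*38)) = 1/(-5325 + (1444 - 249*(-7 + 6) - 6080)) = 1/(-5325 + (1444 - 249*(-1) - 6080)) = 1/(-5325 + (1444 + 249 - 6080)) = 1/(-5325 - 4387) = 1/(-9712) = -1/9712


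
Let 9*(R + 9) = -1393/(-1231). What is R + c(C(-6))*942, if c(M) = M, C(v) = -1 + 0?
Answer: -10534736/11079 ≈ -950.87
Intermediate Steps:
C(v) = -1
R = -98318/11079 (R = -9 + (-1393/(-1231))/9 = -9 + (-1393*(-1/1231))/9 = -9 + (1/9)*(1393/1231) = -9 + 1393/11079 = -98318/11079 ≈ -8.8743)
R + c(C(-6))*942 = -98318/11079 - 1*942 = -98318/11079 - 942 = -10534736/11079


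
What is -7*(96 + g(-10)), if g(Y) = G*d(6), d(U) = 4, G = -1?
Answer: -644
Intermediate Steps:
g(Y) = -4 (g(Y) = -1*4 = -4)
-7*(96 + g(-10)) = -7*(96 - 4) = -7*92 = -644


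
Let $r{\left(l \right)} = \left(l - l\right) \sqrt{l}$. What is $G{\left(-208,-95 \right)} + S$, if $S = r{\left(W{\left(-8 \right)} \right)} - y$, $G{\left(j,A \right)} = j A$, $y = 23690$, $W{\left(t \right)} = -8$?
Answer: $-3930$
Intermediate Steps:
$r{\left(l \right)} = 0$ ($r{\left(l \right)} = 0 \sqrt{l} = 0$)
$G{\left(j,A \right)} = A j$
$S = -23690$ ($S = 0 - 23690 = -23690$)
$G{\left(-208,-95 \right)} + S = \left(-95\right) \left(-208\right) - 23690 = 19760 - 23690 = -3930$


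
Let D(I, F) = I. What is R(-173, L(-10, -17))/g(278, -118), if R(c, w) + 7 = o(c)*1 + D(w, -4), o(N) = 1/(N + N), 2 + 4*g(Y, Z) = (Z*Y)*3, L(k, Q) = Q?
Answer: 8305/8512811 ≈ 0.00097559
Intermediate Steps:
g(Y, Z) = -1/2 + 3*Y*Z/4 (g(Y, Z) = -1/2 + ((Z*Y)*3)/4 = -1/2 + ((Y*Z)*3)/4 = -1/2 + (3*Y*Z)/4 = -1/2 + 3*Y*Z/4)
o(N) = 1/(2*N)
R(c, w) = -7 + w + 1/(2*c) (R(c, w) = -7 + ((1/(2*c))*1 + w) = -7 + (1/(2*c) + w) = -7 + (w + 1/(2*c)) = -7 + w + 1/(2*c))
R(-173, L(-10, -17))/g(278, -118) = (-7 - 17 + (1/2)/(-173))/(-1/2 + (3/4)*278*(-118)) = (-7 - 17 + (1/2)*(-1/173))/(-1/2 - 24603) = (-7 - 17 - 1/346)/(-49207/2) = -8305/346*(-2/49207) = 8305/8512811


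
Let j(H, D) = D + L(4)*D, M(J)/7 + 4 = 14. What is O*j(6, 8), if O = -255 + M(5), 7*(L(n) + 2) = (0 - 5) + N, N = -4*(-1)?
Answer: 11840/7 ≈ 1691.4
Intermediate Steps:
N = 4
M(J) = 70 (M(J) = -28 + 7*14 = -28 + 98 = 70)
L(n) = -15/7 (L(n) = -2 + ((0 - 5) + 4)/7 = -2 + (-5 + 4)/7 = -2 + (⅐)*(-1) = -2 - ⅐ = -15/7)
O = -185 (O = -255 + 70 = -185)
j(H, D) = -8*D/7 (j(H, D) = D - 15*D/7 = -8*D/7)
O*j(6, 8) = -(-1480)*8/7 = -185*(-64/7) = 11840/7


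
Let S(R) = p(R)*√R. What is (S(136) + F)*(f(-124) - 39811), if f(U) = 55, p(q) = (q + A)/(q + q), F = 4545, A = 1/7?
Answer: -180691020 - 9471867*√34/238 ≈ -1.8092e+8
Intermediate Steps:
A = ⅐ ≈ 0.14286
p(q) = (⅐ + q)/(2*q) (p(q) = (q + ⅐)/(q + q) = (⅐ + q)/((2*q)) = (⅐ + q)*(1/(2*q)) = (⅐ + q)/(2*q))
S(R) = (1 + 7*R)/(14*√R) (S(R) = ((1 + 7*R)/(14*R))*√R = (1 + 7*R)/(14*√R))
(S(136) + F)*(f(-124) - 39811) = ((1 + 7*136)/(14*√136) + 4545)*(55 - 39811) = ((√34/68)*(1 + 952)/14 + 4545)*(-39756) = ((1/14)*(√34/68)*953 + 4545)*(-39756) = (953*√34/952 + 4545)*(-39756) = (4545 + 953*√34/952)*(-39756) = -180691020 - 9471867*√34/238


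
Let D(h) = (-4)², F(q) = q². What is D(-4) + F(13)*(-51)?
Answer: -8603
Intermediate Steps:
D(h) = 16
D(-4) + F(13)*(-51) = 16 + 13²*(-51) = 16 + 169*(-51) = 16 - 8619 = -8603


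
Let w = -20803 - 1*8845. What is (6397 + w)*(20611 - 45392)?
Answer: 576183031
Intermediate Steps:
w = -29648 (w = -20803 - 8845 = -29648)
(6397 + w)*(20611 - 45392) = (6397 - 29648)*(20611 - 45392) = -23251*(-24781) = 576183031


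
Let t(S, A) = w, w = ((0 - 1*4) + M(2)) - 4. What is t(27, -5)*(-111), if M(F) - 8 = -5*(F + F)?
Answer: 2220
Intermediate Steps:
M(F) = 8 - 10*F (M(F) = 8 - 5*(F + F) = 8 - 10*F)
w = -20 (w = ((0 - 1*4) + (8 - 10*2)) - 4 = ((0 - 4) + (8 - 20)) - 4 = (-4 - 12) - 4 = -16 - 4 = -20)
t(S, A) = -20
t(27, -5)*(-111) = -20*(-111) = 2220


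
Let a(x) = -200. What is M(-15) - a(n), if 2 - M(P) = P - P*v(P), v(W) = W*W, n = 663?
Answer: -3158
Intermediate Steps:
v(W) = W²
M(P) = 2 + P³ - P (M(P) = 2 - (P - P*P²) = 2 - (P - P³) = 2 + (P³ - P) = 2 + P³ - P)
M(-15) - a(n) = (2 + (-15)³ - 1*(-15)) - 1*(-200) = (2 - 3375 + 15) + 200 = -3358 + 200 = -3158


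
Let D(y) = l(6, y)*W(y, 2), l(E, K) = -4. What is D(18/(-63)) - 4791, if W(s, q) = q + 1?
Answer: -4803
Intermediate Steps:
W(s, q) = 1 + q
D(y) = -12 (D(y) = -4*(1 + 2) = -4*3 = -12)
D(18/(-63)) - 4791 = -12 - 4791 = -4803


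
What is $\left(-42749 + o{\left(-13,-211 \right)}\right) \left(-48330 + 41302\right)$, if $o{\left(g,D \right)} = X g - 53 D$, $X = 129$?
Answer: $233631804$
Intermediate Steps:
$o{\left(g,D \right)} = - 53 D + 129 g$ ($o{\left(g,D \right)} = 129 g - 53 D = - 53 D + 129 g$)
$\left(-42749 + o{\left(-13,-211 \right)}\right) \left(-48330 + 41302\right) = \left(-42749 + \left(\left(-53\right) \left(-211\right) + 129 \left(-13\right)\right)\right) \left(-48330 + 41302\right) = \left(-42749 + \left(11183 - 1677\right)\right) \left(-7028\right) = \left(-42749 + 9506\right) \left(-7028\right) = \left(-33243\right) \left(-7028\right) = 233631804$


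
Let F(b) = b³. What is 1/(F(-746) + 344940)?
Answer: -1/414815996 ≈ -2.4107e-9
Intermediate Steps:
1/(F(-746) + 344940) = 1/((-746)³ + 344940) = 1/(-415160936 + 344940) = 1/(-414815996) = -1/414815996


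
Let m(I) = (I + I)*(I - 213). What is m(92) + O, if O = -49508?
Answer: -71772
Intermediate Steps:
m(I) = 2*I*(-213 + I) (m(I) = (2*I)*(-213 + I) = 2*I*(-213 + I))
m(92) + O = 2*92*(-213 + 92) - 49508 = 2*92*(-121) - 49508 = -22264 - 49508 = -71772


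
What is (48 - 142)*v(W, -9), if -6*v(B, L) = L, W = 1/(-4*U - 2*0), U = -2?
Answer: -141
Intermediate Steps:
W = 1/8 (W = 1/(-4*(-2) - 2*0) = 1/(8 + 0) = 1/8 ≈ 0.12500)
v(B, L) = -L/6
(48 - 142)*v(W, -9) = (48 - 142)*(-1/6*(-9)) = -94*3/2 = -141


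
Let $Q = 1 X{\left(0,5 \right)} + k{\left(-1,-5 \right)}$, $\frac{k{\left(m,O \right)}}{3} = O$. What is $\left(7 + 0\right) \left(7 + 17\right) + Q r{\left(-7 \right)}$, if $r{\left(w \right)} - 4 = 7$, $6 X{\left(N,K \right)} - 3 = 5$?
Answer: $\frac{53}{3} \approx 17.667$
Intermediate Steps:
$k{\left(m,O \right)} = 3 O$
$X{\left(N,K \right)} = \frac{4}{3}$ ($X{\left(N,K \right)} = \frac{1}{2} + \frac{1}{6} \cdot 5 = \frac{1}{2} + \frac{5}{6} = \frac{4}{3}$)
$r{\left(w \right)} = 11$ ($r{\left(w \right)} = 4 + 7 = 11$)
$Q = - \frac{41}{3}$ ($Q = 1 \cdot \frac{4}{3} + 3 \left(-5\right) = \frac{4}{3} - 15 = - \frac{41}{3} \approx -13.667$)
$\left(7 + 0\right) \left(7 + 17\right) + Q r{\left(-7 \right)} = \left(7 + 0\right) \left(7 + 17\right) - \frac{451}{3} = 7 \cdot 24 - \frac{451}{3} = 168 - \frac{451}{3} = \frac{53}{3}$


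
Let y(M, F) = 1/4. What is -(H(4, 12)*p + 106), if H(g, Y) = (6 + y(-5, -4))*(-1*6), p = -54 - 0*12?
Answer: -2131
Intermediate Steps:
y(M, F) = 1/4
p = -54 (p = -54 - 1*0 = -54 + 0 = -54)
H(g, Y) = -75/2 (H(g, Y) = (6 + 1/4)*(-1*6) = (25/4)*(-6) = -75/2)
-(H(4, 12)*p + 106) = -(-75/2*(-54) + 106) = -(2025 + 106) = -1*2131 = -2131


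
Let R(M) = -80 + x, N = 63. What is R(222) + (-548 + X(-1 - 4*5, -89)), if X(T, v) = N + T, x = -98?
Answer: -684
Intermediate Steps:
R(M) = -178 (R(M) = -80 - 98 = -178)
X(T, v) = 63 + T
R(222) + (-548 + X(-1 - 4*5, -89)) = -178 + (-548 + (63 + (-1 - 4*5))) = -178 + (-548 + (63 + (-1 - 20))) = -178 + (-548 + (63 - 21)) = -178 + (-548 + 42) = -178 - 506 = -684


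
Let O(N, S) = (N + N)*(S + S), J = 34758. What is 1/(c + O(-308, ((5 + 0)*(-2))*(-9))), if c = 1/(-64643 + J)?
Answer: -29885/3313648801 ≈ -9.0188e-6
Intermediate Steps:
O(N, S) = 4*N*S (O(N, S) = (2*N)*(2*S) = 4*N*S)
c = -1/29885 (c = 1/(-64643 + 34758) = 1/(-29885) = -1/29885 ≈ -3.3462e-5)
1/(c + O(-308, ((5 + 0)*(-2))*(-9))) = 1/(-1/29885 + 4*(-308)*(((5 + 0)*(-2))*(-9))) = 1/(-1/29885 + 4*(-308)*((5*(-2))*(-9))) = 1/(-1/29885 + 4*(-308)*(-10*(-9))) = 1/(-1/29885 + 4*(-308)*90) = 1/(-1/29885 - 110880) = 1/(-3313648801/29885) = -29885/3313648801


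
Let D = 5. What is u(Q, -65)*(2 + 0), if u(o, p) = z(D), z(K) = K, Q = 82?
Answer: 10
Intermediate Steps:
u(o, p) = 5
u(Q, -65)*(2 + 0) = 5*(2 + 0) = 5*2 = 10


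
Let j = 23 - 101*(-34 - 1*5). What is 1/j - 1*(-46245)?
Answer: 183222691/3962 ≈ 46245.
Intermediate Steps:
j = 3962 (j = 23 - 101*(-34 - 5) = 23 - 101*(-39) = 23 + 3939 = 3962)
1/j - 1*(-46245) = 1/3962 - 1*(-46245) = 1/3962 + 46245 = 183222691/3962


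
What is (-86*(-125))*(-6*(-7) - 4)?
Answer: 408500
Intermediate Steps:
(-86*(-125))*(-6*(-7) - 4) = 10750*(42 - 4) = 10750*38 = 408500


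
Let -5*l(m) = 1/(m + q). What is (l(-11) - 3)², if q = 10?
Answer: 196/25 ≈ 7.8400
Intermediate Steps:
l(m) = -1/(5*(10 + m)) (l(m) = -1/(5*(m + 10)) = -1/(5*(10 + m)))
(l(-11) - 3)² = (-1/(50 + 5*(-11)) - 3)² = (-1/(50 - 55) - 3)² = (-1/(-5) - 3)² = (-1*(-⅕) - 3)² = (⅕ - 3)² = (-14/5)² = 196/25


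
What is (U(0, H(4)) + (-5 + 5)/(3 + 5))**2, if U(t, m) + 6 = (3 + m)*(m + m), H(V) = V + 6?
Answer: 64516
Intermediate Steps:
H(V) = 6 + V
U(t, m) = -6 + 2*m*(3 + m) (U(t, m) = -6 + (3 + m)*(m + m) = -6 + (3 + m)*(2*m) = -6 + 2*m*(3 + m))
(U(0, H(4)) + (-5 + 5)/(3 + 5))**2 = ((-6 + 2*(6 + 4)**2 + 6*(6 + 4)) + (-5 + 5)/(3 + 5))**2 = ((-6 + 2*10**2 + 6*10) + 0/8)**2 = ((-6 + 2*100 + 60) + 0*(1/8))**2 = ((-6 + 200 + 60) + 0)**2 = (254 + 0)**2 = 254**2 = 64516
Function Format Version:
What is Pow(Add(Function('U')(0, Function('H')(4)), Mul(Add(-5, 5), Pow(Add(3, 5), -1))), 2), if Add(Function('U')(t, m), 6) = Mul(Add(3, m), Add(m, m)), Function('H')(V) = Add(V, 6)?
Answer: 64516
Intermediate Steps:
Function('H')(V) = Add(6, V)
Function('U')(t, m) = Add(-6, Mul(2, m, Add(3, m))) (Function('U')(t, m) = Add(-6, Mul(Add(3, m), Add(m, m))) = Add(-6, Mul(Add(3, m), Mul(2, m))) = Add(-6, Mul(2, m, Add(3, m))))
Pow(Add(Function('U')(0, Function('H')(4)), Mul(Add(-5, 5), Pow(Add(3, 5), -1))), 2) = Pow(Add(Add(-6, Mul(2, Pow(Add(6, 4), 2)), Mul(6, Add(6, 4))), Mul(Add(-5, 5), Pow(Add(3, 5), -1))), 2) = Pow(Add(Add(-6, Mul(2, Pow(10, 2)), Mul(6, 10)), Mul(0, Pow(8, -1))), 2) = Pow(Add(Add(-6, Mul(2, 100), 60), Mul(0, Rational(1, 8))), 2) = Pow(Add(Add(-6, 200, 60), 0), 2) = Pow(Add(254, 0), 2) = Pow(254, 2) = 64516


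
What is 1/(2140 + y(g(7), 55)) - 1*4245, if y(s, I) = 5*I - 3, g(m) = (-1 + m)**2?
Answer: -10238939/2412 ≈ -4245.0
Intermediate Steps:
y(s, I) = -3 + 5*I
1/(2140 + y(g(7), 55)) - 1*4245 = 1/(2140 + (-3 + 5*55)) - 1*4245 = 1/(2140 + (-3 + 275)) - 4245 = 1/(2140 + 272) - 4245 = 1/2412 - 4245 = -10238939/2412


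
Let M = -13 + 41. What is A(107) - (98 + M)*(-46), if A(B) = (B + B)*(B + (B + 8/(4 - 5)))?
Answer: 49880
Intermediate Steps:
M = 28
A(B) = 2*B*(-8 + 2*B) (A(B) = (2*B)*(B + (B + 8/(-1))) = (2*B)*(B + (B - 1*8)) = (2*B)*(B + (B - 8)) = (2*B)*(B + (-8 + B)) = (2*B)*(-8 + 2*B) = 2*B*(-8 + 2*B))
A(107) - (98 + M)*(-46) = 4*107*(-4 + 107) - (98 + 28)*(-46) = 4*107*103 - 126*(-46) = 44084 - 1*(-5796) = 44084 + 5796 = 49880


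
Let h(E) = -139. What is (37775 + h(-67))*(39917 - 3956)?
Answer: 1353428196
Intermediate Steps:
(37775 + h(-67))*(39917 - 3956) = (37775 - 139)*(39917 - 3956) = 37636*35961 = 1353428196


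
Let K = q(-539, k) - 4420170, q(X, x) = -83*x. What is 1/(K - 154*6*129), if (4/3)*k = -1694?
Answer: -2/8867829 ≈ -2.2553e-7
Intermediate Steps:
k = -2541/2 (k = (¾)*(-1694) = -2541/2 ≈ -1270.5)
K = -8629437/2 (K = -83*(-2541/2) - 4420170 = 210903/2 - 4420170 = -8629437/2 ≈ -4.3147e+6)
1/(K - 154*6*129) = 1/(-8629437/2 - 154*6*129) = 1/(-8629437/2 - 924*129) = 1/(-8629437/2 - 119196) = 1/(-8867829/2) = -2/8867829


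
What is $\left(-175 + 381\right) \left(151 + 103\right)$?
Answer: $52324$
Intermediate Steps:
$\left(-175 + 381\right) \left(151 + 103\right) = 206 \cdot 254 = 52324$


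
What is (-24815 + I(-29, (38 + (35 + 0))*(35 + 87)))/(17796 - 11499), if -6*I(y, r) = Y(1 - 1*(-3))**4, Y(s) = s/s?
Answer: -148891/37782 ≈ -3.9408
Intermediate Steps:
Y(s) = 1
I(y, r) = -1/6 (I(y, r) = -1/6*1**4 = -1/6*1 = -1/6)
(-24815 + I(-29, (38 + (35 + 0))*(35 + 87)))/(17796 - 11499) = (-24815 - 1/6)/(17796 - 11499) = -148891/6/6297 = -148891/6*1/6297 = -148891/37782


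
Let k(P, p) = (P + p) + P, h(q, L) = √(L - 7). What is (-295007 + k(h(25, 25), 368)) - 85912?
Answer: -380551 + 6*√2 ≈ -3.8054e+5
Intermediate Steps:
h(q, L) = √(-7 + L)
k(P, p) = p + 2*P
(-295007 + k(h(25, 25), 368)) - 85912 = (-295007 + (368 + 2*√(-7 + 25))) - 85912 = (-295007 + (368 + 2*√18)) - 85912 = (-295007 + (368 + 2*(3*√2))) - 85912 = (-295007 + (368 + 6*√2)) - 85912 = (-294639 + 6*√2) - 85912 = -380551 + 6*√2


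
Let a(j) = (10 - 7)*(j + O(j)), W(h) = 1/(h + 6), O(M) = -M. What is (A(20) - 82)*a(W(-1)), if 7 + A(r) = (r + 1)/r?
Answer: 0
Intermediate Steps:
A(r) = -7 + (1 + r)/r (A(r) = -7 + (r + 1)/r = -7 + (1 + r)/r)
W(h) = 1/(6 + h)
a(j) = 0 (a(j) = (10 - 7)*(j - j) = 3*0 = 0)
(A(20) - 82)*a(W(-1)) = ((-6 + 1/20) - 82)*0 = (-119/20 - 82)*0 = -1759/20*0 = 0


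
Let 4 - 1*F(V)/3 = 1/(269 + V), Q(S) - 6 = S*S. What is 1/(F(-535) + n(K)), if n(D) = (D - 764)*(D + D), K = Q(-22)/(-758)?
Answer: 38208506/38231595335 ≈ 0.00099940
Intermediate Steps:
Q(S) = 6 + S² (Q(S) = 6 + S*S = 6 + S²)
F(V) = 12 - 3/(269 + V)
K = -245/379 (K = (6 + (-22)²)/(-758) = (6 + 484)*(-1/758) = 490*(-1/758) = -245/379 ≈ -0.64644)
n(D) = 2*D*(-764 + D) (n(D) = (-764 + D)*(2*D) = 2*D*(-764 + D))
1/(F(-535) + n(K)) = 1/(3*(1075 + 4*(-535))/(269 - 535) + 2*(-245/379)*(-764 - 245/379)) = 1/(3*(1075 - 2140)/(-266) + 2*(-245/379)*(-289801/379)) = 1/(3*(-1/266)*(-1065) + 142002490/143641) = 1/(3195/266 + 142002490/143641) = 1/(38231595335/38208506) = 38208506/38231595335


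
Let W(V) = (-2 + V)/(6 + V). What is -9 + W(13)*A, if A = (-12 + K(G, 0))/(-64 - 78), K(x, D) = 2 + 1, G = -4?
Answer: -24183/2698 ≈ -8.9633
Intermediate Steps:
K(x, D) = 3
A = 9/142 (A = (-12 + 3)/(-64 - 78) = -9/(-142) = -9*(-1/142) = 9/142 ≈ 0.063380)
W(V) = (-2 + V)/(6 + V)
-9 + W(13)*A = -9 + ((-2 + 13)/(6 + 13))*(9/142) = -9 + (11/19)*(9/142) = -9 + 99/2698 = -24183/2698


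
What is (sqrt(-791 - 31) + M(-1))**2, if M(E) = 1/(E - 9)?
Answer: (1 - 10*I*sqrt(822))**2/100 ≈ -821.99 - 5.7341*I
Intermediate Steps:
M(E) = 1/(-9 + E)
(sqrt(-791 - 31) + M(-1))**2 = (sqrt(-791 - 31) + 1/(-9 - 1))**2 = (sqrt(-822) + 1/(-10))**2 = (I*sqrt(822) - 1/10)**2 = (-1/10 + I*sqrt(822))**2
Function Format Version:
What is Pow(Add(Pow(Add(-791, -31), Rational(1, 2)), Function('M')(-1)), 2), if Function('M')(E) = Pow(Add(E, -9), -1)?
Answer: Mul(Rational(1, 100), Pow(Add(1, Mul(-10, I, Pow(822, Rational(1, 2)))), 2)) ≈ Add(-821.99, Mul(-5.7341, I))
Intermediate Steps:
Function('M')(E) = Pow(Add(-9, E), -1)
Pow(Add(Pow(Add(-791, -31), Rational(1, 2)), Function('M')(-1)), 2) = Pow(Add(Pow(Add(-791, -31), Rational(1, 2)), Pow(Add(-9, -1), -1)), 2) = Pow(Add(Pow(-822, Rational(1, 2)), Pow(-10, -1)), 2) = Pow(Add(Mul(I, Pow(822, Rational(1, 2))), Rational(-1, 10)), 2) = Pow(Add(Rational(-1, 10), Mul(I, Pow(822, Rational(1, 2)))), 2)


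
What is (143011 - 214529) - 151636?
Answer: -223154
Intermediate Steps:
(143011 - 214529) - 151636 = -71518 - 151636 = -223154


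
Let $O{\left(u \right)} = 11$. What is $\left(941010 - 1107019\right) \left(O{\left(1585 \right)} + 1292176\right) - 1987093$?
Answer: $-214516658776$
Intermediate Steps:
$\left(941010 - 1107019\right) \left(O{\left(1585 \right)} + 1292176\right) - 1987093 = \left(941010 - 1107019\right) \left(11 + 1292176\right) - 1987093 = \left(-166009\right) 1292187 - 1987093 = -214514671683 - 1987093 = -214516658776$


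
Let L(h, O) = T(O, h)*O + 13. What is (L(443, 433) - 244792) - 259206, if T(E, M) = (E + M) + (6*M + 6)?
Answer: 1028835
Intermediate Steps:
T(E, M) = 6 + E + 7*M (T(E, M) = (E + M) + (6 + 6*M) = 6 + E + 7*M)
L(h, O) = 13 + O*(6 + O + 7*h) (L(h, O) = (6 + O + 7*h)*O + 13 = O*(6 + O + 7*h) + 13 = 13 + O*(6 + O + 7*h))
(L(443, 433) - 244792) - 259206 = ((13 + 433*(6 + 433 + 7*443)) - 244792) - 259206 = ((13 + 433*(6 + 433 + 3101)) - 244792) - 259206 = ((13 + 433*3540) - 244792) - 259206 = ((13 + 1532820) - 244792) - 259206 = (1532833 - 244792) - 259206 = 1288041 - 259206 = 1028835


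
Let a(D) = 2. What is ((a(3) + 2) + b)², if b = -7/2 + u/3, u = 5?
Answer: 169/36 ≈ 4.6944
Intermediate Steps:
b = -11/6 (b = -7/2 + 5/3 = -11/6 ≈ -1.8333)
((a(3) + 2) + b)² = ((2 + 2) - 11/6)² = (4 - 11/6)² = (13/6)² = 169/36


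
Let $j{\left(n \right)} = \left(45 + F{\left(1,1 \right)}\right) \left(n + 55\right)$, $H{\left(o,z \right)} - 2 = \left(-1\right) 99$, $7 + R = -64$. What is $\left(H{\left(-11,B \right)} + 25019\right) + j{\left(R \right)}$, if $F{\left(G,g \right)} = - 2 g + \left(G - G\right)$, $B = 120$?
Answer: $24234$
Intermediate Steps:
$R = -71$ ($R = -7 - 64 = -71$)
$F{\left(G,g \right)} = - 2 g$ ($F{\left(G,g \right)} = - 2 g + 0 = - 2 g$)
$H{\left(o,z \right)} = -97$ ($H{\left(o,z \right)} = 2 - 99 = -97$)
$j{\left(n \right)} = 2365 + 43 n$ ($j{\left(n \right)} = \left(45 - 2\right) \left(n + 55\right) = \left(45 - 2\right) \left(55 + n\right) = 43 \left(55 + n\right) = 2365 + 43 n$)
$\left(H{\left(-11,B \right)} + 25019\right) + j{\left(R \right)} = \left(-97 + 25019\right) + \left(2365 + 43 \left(-71\right)\right) = 24922 + \left(2365 - 3053\right) = 24922 - 688 = 24234$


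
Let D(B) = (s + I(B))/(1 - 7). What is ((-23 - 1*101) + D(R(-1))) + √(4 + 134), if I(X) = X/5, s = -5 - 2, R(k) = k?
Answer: -614/5 + √138 ≈ -111.05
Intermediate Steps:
s = -7
I(X) = X/5 (I(X) = X*(⅕) = X/5)
D(B) = 7/6 - B/30 (D(B) = (-7 + B/5)/(1 - 7) = (-7 + B/5)/(-6) = (-7 + B/5)*(-⅙) = 7/6 - B/30)
((-23 - 1*101) + D(R(-1))) + √(4 + 134) = ((-23 - 1*101) + (7/6 - 1/30*(-1))) + √(4 + 134) = ((-23 - 101) + (7/6 + 1/30)) + √138 = (-124 + 6/5) + √138 = -614/5 + √138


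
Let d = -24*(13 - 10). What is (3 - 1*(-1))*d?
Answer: -288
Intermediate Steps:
d = -72 (d = -24*3 = -72)
(3 - 1*(-1))*d = (3 - 1*(-1))*(-72) = (3 + 1)*(-72) = 4*(-72) = -288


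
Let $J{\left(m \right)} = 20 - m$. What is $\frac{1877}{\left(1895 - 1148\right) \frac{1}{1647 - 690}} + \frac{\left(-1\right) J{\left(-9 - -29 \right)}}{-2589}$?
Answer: $\frac{598763}{249} \approx 2404.7$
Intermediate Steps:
$\frac{1877}{\left(1895 - 1148\right) \frac{1}{1647 - 690}} + \frac{\left(-1\right) J{\left(-9 - -29 \right)}}{-2589} = \frac{1877}{\left(1895 - 1148\right) \frac{1}{1647 - 690}} + \frac{\left(-1\right) \left(20 - \left(-9 - -29\right)\right)}{-2589} = \frac{1877}{747 \cdot \frac{1}{957}} + - (20 - \left(-9 + 29\right)) \left(- \frac{1}{2589}\right) = \frac{1877}{747 \cdot \frac{1}{957}} + - (20 - 20) \left(- \frac{1}{2589}\right) = \frac{1877}{\frac{249}{319}} + - (20 - 20) \left(- \frac{1}{2589}\right) = 1877 \cdot \frac{319}{249} + \left(-1\right) 0 \left(- \frac{1}{2589}\right) = \frac{598763}{249} + 0 \left(- \frac{1}{2589}\right) = \frac{598763}{249} + 0 = \frac{598763}{249}$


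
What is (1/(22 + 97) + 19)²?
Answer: 5116644/14161 ≈ 361.32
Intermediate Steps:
(1/(22 + 97) + 19)² = (1/119 + 19)² = (2262/119)² = 5116644/14161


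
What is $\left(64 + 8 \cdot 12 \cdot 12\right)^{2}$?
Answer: $1478656$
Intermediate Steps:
$\left(64 + 8 \cdot 12 \cdot 12\right)^{2} = \left(64 + 96 \cdot 12\right)^{2} = \left(64 + 1152\right)^{2} = 1216^{2} = 1478656$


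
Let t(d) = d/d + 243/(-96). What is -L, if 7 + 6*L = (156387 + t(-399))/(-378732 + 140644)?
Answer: 19445349/15237632 ≈ 1.2761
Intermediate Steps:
t(d) = -49/32 (t(d) = 1 + 243*(-1/96) = 1 - 81/32 = -49/32)
L = -19445349/15237632 (L = -7/6 + ((156387 - 49/32)/(-378732 + 140644))/6 = -7/6 + ((5004335/32)/(-238088))/6 = -7/6 + ((5004335/32)*(-1/238088))/6 = -7/6 + (1/6)*(-5004335/7618816) = -7/6 - 5004335/45712896 = -19445349/15237632 ≈ -1.2761)
-L = -1*(-19445349/15237632) = 19445349/15237632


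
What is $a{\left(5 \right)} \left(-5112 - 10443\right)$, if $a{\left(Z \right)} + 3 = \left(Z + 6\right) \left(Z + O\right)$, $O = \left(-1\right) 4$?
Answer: $-124440$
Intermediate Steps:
$O = -4$
$a{\left(Z \right)} = -3 + \left(-4 + Z\right) \left(6 + Z\right)$ ($a{\left(Z \right)} = -3 + \left(Z + 6\right) \left(Z - 4\right) = -3 + \left(6 + Z\right) \left(-4 + Z\right) = -3 + \left(-4 + Z\right) \left(6 + Z\right)$)
$a{\left(5 \right)} \left(-5112 - 10443\right) = \left(-27 + 5^{2} + 2 \cdot 5\right) \left(-5112 - 10443\right) = \left(-27 + 25 + 10\right) \left(-5112 - 10443\right) = 8 \left(-15555\right) = -124440$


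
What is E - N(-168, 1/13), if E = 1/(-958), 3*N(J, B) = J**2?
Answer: -9012865/958 ≈ -9408.0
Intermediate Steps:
N(J, B) = J**2/3
E = -1/958 ≈ -0.0010438
E - N(-168, 1/13) = -1/958 - (-168)**2/3 = -1/958 - 28224/3 = -1/958 - 1*9408 = -1/958 - 9408 = -9012865/958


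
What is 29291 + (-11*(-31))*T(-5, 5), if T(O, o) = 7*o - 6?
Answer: 39180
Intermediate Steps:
T(O, o) = -6 + 7*o
29291 + (-11*(-31))*T(-5, 5) = 29291 + (-11*(-31))*(-6 + 7*5) = 29291 + 341*(-6 + 35) = 29291 + 341*29 = 29291 + 9889 = 39180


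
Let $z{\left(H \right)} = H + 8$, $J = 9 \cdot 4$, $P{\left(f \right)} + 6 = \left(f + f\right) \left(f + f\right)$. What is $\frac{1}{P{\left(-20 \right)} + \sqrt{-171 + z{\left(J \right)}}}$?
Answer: $\frac{1594}{2540963} - \frac{i \sqrt{127}}{2540963} \approx 0.00062732 - 4.4351 \cdot 10^{-6} i$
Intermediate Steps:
$P{\left(f \right)} = -6 + 4 f^{2}$ ($P{\left(f \right)} = -6 + \left(f + f\right) \left(f + f\right) = -6 + 2 f 2 f = -6 + 4 f^{2}$)
$J = 36$
$z{\left(H \right)} = 8 + H$
$\frac{1}{P{\left(-20 \right)} + \sqrt{-171 + z{\left(J \right)}}} = \frac{1}{\left(-6 + 4 \left(-20\right)^{2}\right) + \sqrt{-171 + \left(8 + 36\right)}} = \frac{1}{\left(-6 + 4 \cdot 400\right) + \sqrt{-171 + 44}} = \frac{1}{\left(-6 + 1600\right) + \sqrt{-127}} = \frac{1}{1594 + i \sqrt{127}}$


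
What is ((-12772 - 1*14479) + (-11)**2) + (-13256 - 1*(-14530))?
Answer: -25856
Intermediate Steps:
((-12772 - 1*14479) + (-11)**2) + (-13256 - 1*(-14530)) = ((-12772 - 14479) + 121) + (-13256 + 14530) = (-27251 + 121) + 1274 = -27130 + 1274 = -25856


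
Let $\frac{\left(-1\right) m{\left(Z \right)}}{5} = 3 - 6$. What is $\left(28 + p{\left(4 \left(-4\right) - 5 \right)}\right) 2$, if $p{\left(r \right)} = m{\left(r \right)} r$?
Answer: $-574$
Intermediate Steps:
$m{\left(Z \right)} = 15$ ($m{\left(Z \right)} = - 5 \left(3 - 6\right) = \left(-5\right) \left(-3\right) = 15$)
$p{\left(r \right)} = 15 r$
$\left(28 + p{\left(4 \left(-4\right) - 5 \right)}\right) 2 = \left(28 + 15 \left(4 \left(-4\right) - 5\right)\right) 2 = \left(28 + 15 \left(-16 - 5\right)\right) 2 = \left(28 + 15 \left(-21\right)\right) 2 = \left(28 - 315\right) 2 = \left(-287\right) 2 = -574$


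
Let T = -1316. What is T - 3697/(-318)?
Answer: -414791/318 ≈ -1304.4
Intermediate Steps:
T - 3697/(-318) = -1316 - 3697/(-318) = -1316 - 3697*(-1)/318 = -1316 - 1*(-3697/318) = -1316 + 3697/318 = -414791/318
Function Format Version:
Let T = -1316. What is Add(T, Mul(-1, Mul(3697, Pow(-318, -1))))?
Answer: Rational(-414791, 318) ≈ -1304.4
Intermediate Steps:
Add(T, Mul(-1, Mul(3697, Pow(-318, -1)))) = Add(-1316, Mul(-1, Mul(3697, Pow(-318, -1)))) = Add(-1316, Mul(-1, Mul(3697, Rational(-1, 318)))) = Add(-1316, Mul(-1, Rational(-3697, 318))) = Add(-1316, Rational(3697, 318)) = Rational(-414791, 318)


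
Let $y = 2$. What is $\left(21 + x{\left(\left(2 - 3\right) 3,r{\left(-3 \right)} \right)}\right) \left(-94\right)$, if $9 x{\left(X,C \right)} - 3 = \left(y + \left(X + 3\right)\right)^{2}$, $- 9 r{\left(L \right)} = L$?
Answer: $- \frac{18424}{9} \approx -2047.1$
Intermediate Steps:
$r{\left(L \right)} = - \frac{L}{9}$
$x{\left(X,C \right)} = \frac{1}{3} + \frac{\left(5 + X\right)^{2}}{9}$ ($x{\left(X,C \right)} = \frac{1}{3} + \frac{\left(2 + \left(X + 3\right)\right)^{2}}{9} = \frac{1}{3} + \frac{\left(2 + \left(3 + X\right)\right)^{2}}{9} = \frac{1}{3} + \frac{\left(5 + X\right)^{2}}{9}$)
$\left(21 + x{\left(\left(2 - 3\right) 3,r{\left(-3 \right)} \right)}\right) \left(-94\right) = \left(21 + \left(\frac{1}{3} + \frac{\left(5 + \left(2 - 3\right) 3\right)^{2}}{9}\right)\right) \left(-94\right) = \left(21 + \left(\frac{1}{3} + \frac{\left(5 - 3\right)^{2}}{9}\right)\right) \left(-94\right) = \left(21 + \left(\frac{1}{3} + \frac{2^{2}}{9}\right)\right) \left(-94\right) = \left(21 + \left(\frac{1}{3} + \frac{1}{9} \cdot 4\right)\right) \left(-94\right) = \left(21 + \left(\frac{1}{3} + \frac{4}{9}\right)\right) \left(-94\right) = \left(21 + \frac{7}{9}\right) \left(-94\right) = \frac{196}{9} \left(-94\right) = - \frac{18424}{9}$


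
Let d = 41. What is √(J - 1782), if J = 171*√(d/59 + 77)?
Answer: 3*√(-689238 + 2242*√67614)/59 ≈ 16.575*I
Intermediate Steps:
J = 342*√67614/59 (J = 171*√(41/59 + 77) = 171*√(4584/59) = 171*(2*√67614/59) = 342*√67614/59 ≈ 1507.3)
√(J - 1782) = √(342*√67614/59 - 1782) = √(-1782 + 342*√67614/59)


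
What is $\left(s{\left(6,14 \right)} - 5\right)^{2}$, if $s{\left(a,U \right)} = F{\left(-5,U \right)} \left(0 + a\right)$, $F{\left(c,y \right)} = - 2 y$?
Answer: $29929$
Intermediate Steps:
$s{\left(a,U \right)} = - 2 U a$ ($s{\left(a,U \right)} = - 2 U \left(0 + a\right) = - 2 U a$)
$\left(s{\left(6,14 \right)} - 5\right)^{2} = \left(\left(-2\right) 14 \cdot 6 - 5\right)^{2} = \left(-168 - 5\right)^{2} = \left(-173\right)^{2} = 29929$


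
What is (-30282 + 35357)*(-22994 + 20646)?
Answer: -11916100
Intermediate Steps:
(-30282 + 35357)*(-22994 + 20646) = 5075*(-2348) = -11916100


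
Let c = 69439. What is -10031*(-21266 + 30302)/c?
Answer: -90640116/69439 ≈ -1305.3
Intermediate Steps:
-10031*(-21266 + 30302)/c = -10031/(69439/(-21266 + 30302)) = -10031/(69439/9036) = -10031/(69439*(1/9036)) = -10031/69439/9036 = -10031*9036/69439 = -90640116/69439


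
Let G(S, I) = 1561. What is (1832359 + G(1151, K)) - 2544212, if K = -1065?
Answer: -710292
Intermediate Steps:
(1832359 + G(1151, K)) - 2544212 = (1832359 + 1561) - 2544212 = 1833920 - 2544212 = -710292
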